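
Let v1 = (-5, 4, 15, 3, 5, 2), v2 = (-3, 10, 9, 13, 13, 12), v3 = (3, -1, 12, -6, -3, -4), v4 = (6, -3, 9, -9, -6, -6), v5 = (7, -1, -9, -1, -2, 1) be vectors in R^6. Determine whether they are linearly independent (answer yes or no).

no

Form the matrix with these vectors as rows and row reduce.
R2 ← R2 − (3/5)·R1: [0, 38/5, 0, 56/5, 10, 54/5]
R3 ← R3 + (3/5)·R1: [0, 7/5, 21, -21/5, 0, -14/5]
R4 ← R4 + (6/5)·R1: [0, 9/5, 27, -27/5, 0, -18/5]
R5 ← R5 + (7/5)·R1: [0, 23/5, 12, 16/5, 5, 19/5]
R3 ← R3 − (7/38)·R2: [0, 0, 21, -119/19, -35/19, -91/19]
R4 ← R4 − (9/38)·R2: [0, 0, 27, -153/19, -45/19, -117/19]
R5 ← R5 − (23/38)·R2: [0, 0, 12, -68/19, -20/19, -52/19]
R4 ← R4 − (9/7)·R3: [0, 0, 0, 0, 0, 0]
R5 ← R5 − (4/7)·R3: [0, 0, 0, 0, 0, 0]
3 nonzero rows, so the 5 vectors span a space of dimension 3.
Since 3 < 5, the vectors are linearly dependent.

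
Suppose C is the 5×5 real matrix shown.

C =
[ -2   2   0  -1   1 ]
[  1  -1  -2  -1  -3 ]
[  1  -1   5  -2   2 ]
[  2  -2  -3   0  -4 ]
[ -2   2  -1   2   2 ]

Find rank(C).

Row reduce to echelon form.
R2 ← R2 + (1/2)·R1: [0, 0, -2, -3/2, -5/2]
R3 ← R3 + (1/2)·R1: [0, 0, 5, -5/2, 5/2]
R4 ← R4 + R1: [0, 0, -3, -1, -3]
R5 ← R5 − R1: [0, 0, -1, 3, 1]
R3 ← R3 + (5/2)·R2: [0, 0, 0, -25/4, -15/4]
R4 ← R4 − (3/2)·R2: [0, 0, 0, 5/4, 3/4]
R5 ← R5 − (1/2)·R2: [0, 0, 0, 15/4, 9/4]
R4 ← R4 + (1/5)·R3: [0, 0, 0, 0, 0]
R5 ← R5 + (3/5)·R3: [0, 0, 0, 0, 0]
Echelon form has 3 nonzero rows, so rank(C) = 3.

3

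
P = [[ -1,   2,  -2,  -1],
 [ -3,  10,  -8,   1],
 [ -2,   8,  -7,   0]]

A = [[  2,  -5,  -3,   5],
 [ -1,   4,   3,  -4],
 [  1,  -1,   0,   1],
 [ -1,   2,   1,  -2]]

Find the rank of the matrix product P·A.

2

First compute PA:
[[ -5,  13,   8, -13],
 [-25,  65,  40, -65],
 [-19,  49,  30, -49]]
Now row reduce the product.
R2 ← R2 − (5)·R1: [0, 0, 0, 0]
R3 ← R3 − (19/5)·R1: [0, -2/5, -2/5, 2/5]
Swap R2 ↔ R3
2 nonzero rows, so rank(PA) = 2.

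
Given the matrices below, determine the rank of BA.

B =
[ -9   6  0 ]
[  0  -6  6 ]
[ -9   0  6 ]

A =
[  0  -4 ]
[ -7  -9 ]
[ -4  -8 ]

First compute BA:
[[-42, -18],
 [ 18,   6],
 [-24, -12]]
Now row reduce the product.
R2 ← R2 + (3/7)·R1: [0, -12/7]
R3 ← R3 − (4/7)·R1: [0, -12/7]
R3 ← R3 − R2: [0, 0]
2 nonzero rows, so rank(BA) = 2.

2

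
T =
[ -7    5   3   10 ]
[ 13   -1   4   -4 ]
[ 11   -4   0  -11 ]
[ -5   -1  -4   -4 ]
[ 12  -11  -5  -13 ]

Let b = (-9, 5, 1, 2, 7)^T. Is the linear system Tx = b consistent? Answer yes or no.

Row reduce the augmented matrix [T | b].
R2 ← R2 + (13/7)·R1: [0, 58/7, 67/7, 102/7, -82/7]
R3 ← R3 + (11/7)·R1: [0, 27/7, 33/7, 33/7, -92/7]
R4 ← R4 − (5/7)·R1: [0, -32/7, -43/7, -78/7, 59/7]
R5 ← R5 + (12/7)·R1: [0, -17/7, 1/7, 29/7, -59/7]
R3 ← R3 − (27/58)·R2: [0, 0, 15/58, -60/29, -223/29]
R4 ← R4 + (16/29)·R2: [0, 0, -25/29, -90/29, 57/29]
R5 ← R5 + (17/58)·R2: [0, 0, 171/58, 244/29, -344/29]
R4 ← R4 + (10/3)·R3: [0, 0, 0, -10, -71/3]
R5 ← R5 − (57/5)·R3: [0, 0, 0, 32, 379/5]
R5 ← R5 + (16/5)·R4: [0, 0, 0, 0, 1/15]
The echelon form has 5 nonzero rows; the last pivot sits in the augmented column, so rank(T) = 4 but rank([T|b]) = 5.
Since the ranks differ, the system is inconsistent.

no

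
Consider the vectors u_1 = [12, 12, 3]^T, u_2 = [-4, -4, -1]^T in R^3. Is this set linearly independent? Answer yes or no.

no

Form the matrix with these vectors as rows and row reduce.
R2 ← R2 + (1/3)·R1: [0, 0, 0]
1 nonzero row, so the 2 vectors span a space of dimension 1.
Since 1 < 2, the vectors are linearly dependent.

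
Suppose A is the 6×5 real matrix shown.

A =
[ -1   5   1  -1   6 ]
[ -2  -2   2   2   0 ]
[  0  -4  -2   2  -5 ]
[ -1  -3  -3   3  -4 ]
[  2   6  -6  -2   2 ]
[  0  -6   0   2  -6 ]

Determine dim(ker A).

Row reduce to echelon form.
R2 ← R2 − (2)·R1: [0, -12, 0, 4, -12]
R4 ← R4 − R1: [0, -8, -4, 4, -10]
R5 ← R5 + (2)·R1: [0, 16, -4, -4, 14]
R3 ← R3 − (1/3)·R2: [0, 0, -2, 2/3, -1]
R4 ← R4 − (2/3)·R2: [0, 0, -4, 4/3, -2]
R5 ← R5 + (4/3)·R2: [0, 0, -4, 4/3, -2]
R6 ← R6 − (1/2)·R2: [0, 0, 0, 0, 0]
R4 ← R4 − (2)·R3: [0, 0, 0, 0, 0]
R5 ← R5 − (2)·R3: [0, 0, 0, 0, 0]
3 nonzero rows, so rank(A) = 3.
A has 5 columns; by rank–nullity, nullity = 5 − 3 = 2.

2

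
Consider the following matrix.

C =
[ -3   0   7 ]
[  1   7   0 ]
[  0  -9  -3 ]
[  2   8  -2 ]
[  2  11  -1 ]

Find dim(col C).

Row reduce to echelon form.
R2 ← R2 + (1/3)·R1: [0, 7, 7/3]
R4 ← R4 + (2/3)·R1: [0, 8, 8/3]
R5 ← R5 + (2/3)·R1: [0, 11, 11/3]
R3 ← R3 + (9/7)·R2: [0, 0, 0]
R4 ← R4 − (8/7)·R2: [0, 0, 0]
R5 ← R5 − (11/7)·R2: [0, 0, 0]
Echelon form has 2 nonzero rows, so rank(C) = 2.
The column space has dimension equal to the rank: 2.

2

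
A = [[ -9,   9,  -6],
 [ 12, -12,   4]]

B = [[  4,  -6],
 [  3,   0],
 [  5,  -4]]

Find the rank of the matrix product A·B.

First compute AB:
[[-39,  78],
 [ 32, -88]]
Now row reduce the product.
R2 ← R2 + (32/39)·R1: [0, -24]
2 nonzero rows, so rank(AB) = 2.

2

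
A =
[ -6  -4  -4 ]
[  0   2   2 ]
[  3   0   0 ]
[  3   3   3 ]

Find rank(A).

2

Row reduce to echelon form.
R3 ← R3 + (1/2)·R1: [0, -2, -2]
R4 ← R4 + (1/2)·R1: [0, 1, 1]
R3 ← R3 + R2: [0, 0, 0]
R4 ← R4 − (1/2)·R2: [0, 0, 0]
Echelon form has 2 nonzero rows, so rank(A) = 2.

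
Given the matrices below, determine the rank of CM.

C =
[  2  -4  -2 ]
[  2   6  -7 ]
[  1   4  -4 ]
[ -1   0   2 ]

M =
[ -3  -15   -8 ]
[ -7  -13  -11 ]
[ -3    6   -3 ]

2

First compute CM:
[[ 28,  10,  34],
 [-27, -150, -61],
 [-19, -91, -40],
 [ -3,  27,   2]]
Now row reduce the product.
R2 ← R2 + (27/28)·R1: [0, -1965/14, -395/14]
R3 ← R3 + (19/28)·R1: [0, -1179/14, -237/14]
R4 ← R4 + (3/28)·R1: [0, 393/14, 79/14]
R3 ← R3 − (3/5)·R2: [0, 0, 0]
R4 ← R4 + (1/5)·R2: [0, 0, 0]
2 nonzero rows, so rank(CM) = 2.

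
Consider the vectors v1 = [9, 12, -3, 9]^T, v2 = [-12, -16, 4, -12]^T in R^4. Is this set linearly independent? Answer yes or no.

Form the matrix with these vectors as rows and row reduce.
R2 ← R2 + (4/3)·R1: [0, 0, 0, 0]
1 nonzero row, so the 2 vectors span a space of dimension 1.
Since 1 < 2, the vectors are linearly dependent.

no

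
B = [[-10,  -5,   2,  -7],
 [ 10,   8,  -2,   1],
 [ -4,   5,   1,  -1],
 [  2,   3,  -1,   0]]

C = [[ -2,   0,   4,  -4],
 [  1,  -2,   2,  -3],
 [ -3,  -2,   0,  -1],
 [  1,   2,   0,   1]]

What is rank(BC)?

3

First compute BC:
[[  2,  -8, -50,  46],
 [ -5, -10,  56, -61],
 [  9, -14,  -6,  -1],
 [  2,  -4,  14, -16]]
Now row reduce the product.
R2 ← R2 + (5/2)·R1: [0, -30, -69, 54]
R3 ← R3 − (9/2)·R1: [0, 22, 219, -208]
R4 ← R4 − R1: [0, 4, 64, -62]
R3 ← R3 + (11/15)·R2: [0, 0, 842/5, -842/5]
R4 ← R4 + (2/15)·R2: [0, 0, 274/5, -274/5]
R4 ← R4 − (137/421)·R3: [0, 0, 0, 0]
3 nonzero rows, so rank(BC) = 3.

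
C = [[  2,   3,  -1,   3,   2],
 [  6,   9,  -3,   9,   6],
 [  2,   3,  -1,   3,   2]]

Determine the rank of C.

1

Row reduce to echelon form.
R2 ← R2 − (3)·R1: [0, 0, 0, 0, 0]
R3 ← R3 − R1: [0, 0, 0, 0, 0]
Echelon form has 1 nonzero row, so rank(C) = 1.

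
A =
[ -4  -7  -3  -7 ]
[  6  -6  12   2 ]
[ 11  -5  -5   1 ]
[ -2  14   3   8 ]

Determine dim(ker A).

0

Row reduce to echelon form.
R2 ← R2 + (3/2)·R1: [0, -33/2, 15/2, -17/2]
R3 ← R3 + (11/4)·R1: [0, -97/4, -53/4, -73/4]
R4 ← R4 − (1/2)·R1: [0, 35/2, 9/2, 23/2]
R3 ← R3 − (97/66)·R2: [0, 0, -267/11, -190/33]
R4 ← R4 + (35/33)·R2: [0, 0, 137/11, 82/33]
R4 ← R4 + (137/267)·R3: [0, 0, 0, -376/801]
4 nonzero rows, so rank(A) = 4.
A has 4 columns; by rank–nullity, nullity = 4 − 4 = 0.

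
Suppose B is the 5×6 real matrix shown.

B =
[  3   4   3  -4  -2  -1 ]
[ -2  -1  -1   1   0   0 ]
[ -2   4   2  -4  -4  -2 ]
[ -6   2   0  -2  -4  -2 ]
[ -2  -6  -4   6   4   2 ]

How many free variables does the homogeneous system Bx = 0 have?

Row reduce to echelon form.
R2 ← R2 + (2/3)·R1: [0, 5/3, 1, -5/3, -4/3, -2/3]
R3 ← R3 + (2/3)·R1: [0, 20/3, 4, -20/3, -16/3, -8/3]
R4 ← R4 + (2)·R1: [0, 10, 6, -10, -8, -4]
R5 ← R5 + (2/3)·R1: [0, -10/3, -2, 10/3, 8/3, 4/3]
R3 ← R3 − (4)·R2: [0, 0, 0, 0, 0, 0]
R4 ← R4 − (6)·R2: [0, 0, 0, 0, 0, 0]
R5 ← R5 + (2)·R2: [0, 0, 0, 0, 0, 0]
2 nonzero rows, so rank(B) = 2.
B has 6 columns; by rank–nullity, nullity = 6 − 2 = 4.

4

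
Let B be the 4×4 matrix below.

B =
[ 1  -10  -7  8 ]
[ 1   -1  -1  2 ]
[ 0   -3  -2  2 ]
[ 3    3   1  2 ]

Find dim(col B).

2

Row reduce to echelon form.
R2 ← R2 − R1: [0, 9, 6, -6]
R4 ← R4 − (3)·R1: [0, 33, 22, -22]
R3 ← R3 + (1/3)·R2: [0, 0, 0, 0]
R4 ← R4 − (11/3)·R2: [0, 0, 0, 0]
Echelon form has 2 nonzero rows, so rank(B) = 2.
The column space has dimension equal to the rank: 2.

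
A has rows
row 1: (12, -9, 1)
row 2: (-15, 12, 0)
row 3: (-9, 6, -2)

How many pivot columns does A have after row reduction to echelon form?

2

Row reduce to echelon form.
R2 ← R2 + (5/4)·R1: [0, 3/4, 5/4]
R3 ← R3 + (3/4)·R1: [0, -3/4, -5/4]
R3 ← R3 + R2: [0, 0, 0]
Echelon form has 2 nonzero rows, so rank(A) = 2.
Each nonzero row contributes one pivot column: 2 pivot columns.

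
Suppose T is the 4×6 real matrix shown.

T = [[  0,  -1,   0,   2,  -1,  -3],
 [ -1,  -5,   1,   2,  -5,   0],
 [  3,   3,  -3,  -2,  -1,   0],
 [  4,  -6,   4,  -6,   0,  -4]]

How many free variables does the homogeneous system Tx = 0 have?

2

Row reduce to echelon form.
Swap R1 ↔ R2
R3 ← R3 + (3)·R1: [0, -12, 0, 4, -16, 0]
R4 ← R4 + (4)·R1: [0, -26, 8, 2, -20, -4]
R3 ← R3 − (12)·R2: [0, 0, 0, -20, -4, 36]
R4 ← R4 − (26)·R2: [0, 0, 8, -50, 6, 74]
Swap R3 ↔ R4
4 nonzero rows, so rank(T) = 4.
T has 6 columns; by rank–nullity, nullity = 6 − 4 = 2.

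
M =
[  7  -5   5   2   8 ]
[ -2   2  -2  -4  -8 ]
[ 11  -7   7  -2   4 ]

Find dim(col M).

2

Row reduce to echelon form.
R2 ← R2 + (2/7)·R1: [0, 4/7, -4/7, -24/7, -40/7]
R3 ← R3 − (11/7)·R1: [0, 6/7, -6/7, -36/7, -60/7]
R3 ← R3 − (3/2)·R2: [0, 0, 0, 0, 0]
Echelon form has 2 nonzero rows, so rank(M) = 2.
The column space has dimension equal to the rank: 2.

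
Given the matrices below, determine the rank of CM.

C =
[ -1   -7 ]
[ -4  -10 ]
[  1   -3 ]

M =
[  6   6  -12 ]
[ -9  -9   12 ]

First compute CM:
[[ 57,  57, -72],
 [ 66,  66, -72],
 [ 33,  33, -48]]
Now row reduce the product.
R2 ← R2 − (22/19)·R1: [0, 0, 216/19]
R3 ← R3 − (11/19)·R1: [0, 0, -120/19]
R3 ← R3 + (5/9)·R2: [0, 0, 0]
2 nonzero rows, so rank(CM) = 2.

2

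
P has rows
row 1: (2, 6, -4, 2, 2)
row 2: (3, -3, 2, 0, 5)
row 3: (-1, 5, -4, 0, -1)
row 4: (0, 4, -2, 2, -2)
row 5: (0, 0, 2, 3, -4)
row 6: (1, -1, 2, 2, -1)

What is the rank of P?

Row reduce to echelon form.
R2 ← R2 − (3/2)·R1: [0, -12, 8, -3, 2]
R3 ← R3 + (1/2)·R1: [0, 8, -6, 1, 0]
R6 ← R6 − (1/2)·R1: [0, -4, 4, 1, -2]
R3 ← R3 + (2/3)·R2: [0, 0, -2/3, -1, 4/3]
R4 ← R4 + (1/3)·R2: [0, 0, 2/3, 1, -4/3]
R6 ← R6 − (1/3)·R2: [0, 0, 4/3, 2, -8/3]
R4 ← R4 + R3: [0, 0, 0, 0, 0]
R5 ← R5 + (3)·R3: [0, 0, 0, 0, 0]
R6 ← R6 + (2)·R3: [0, 0, 0, 0, 0]
Echelon form has 3 nonzero rows, so rank(P) = 3.

3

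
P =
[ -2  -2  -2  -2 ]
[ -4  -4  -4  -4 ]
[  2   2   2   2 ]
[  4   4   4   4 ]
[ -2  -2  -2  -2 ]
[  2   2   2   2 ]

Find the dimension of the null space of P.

3

Row reduce to echelon form.
R2 ← R2 − (2)·R1: [0, 0, 0, 0]
R3 ← R3 + R1: [0, 0, 0, 0]
R4 ← R4 + (2)·R1: [0, 0, 0, 0]
R5 ← R5 − R1: [0, 0, 0, 0]
R6 ← R6 + R1: [0, 0, 0, 0]
1 nonzero row, so rank(P) = 1.
P has 4 columns; by rank–nullity, nullity = 4 − 1 = 3.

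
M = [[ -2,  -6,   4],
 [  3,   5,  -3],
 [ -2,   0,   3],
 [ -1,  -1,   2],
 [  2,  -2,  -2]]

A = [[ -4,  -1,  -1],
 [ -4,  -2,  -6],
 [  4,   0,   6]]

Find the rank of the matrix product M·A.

First compute MA:
[[ 48,  14,  62],
 [-44, -13, -51],
 [ 20,   2,  20],
 [ 16,   3,  19],
 [ -8,   2,  -2]]
Now row reduce the product.
R2 ← R2 + (11/12)·R1: [0, -1/6, 35/6]
R3 ← R3 − (5/12)·R1: [0, -23/6, -35/6]
R4 ← R4 − (1/3)·R1: [0, -5/3, -5/3]
R5 ← R5 + (1/6)·R1: [0, 13/3, 25/3]
R3 ← R3 − (23)·R2: [0, 0, -140]
R4 ← R4 − (10)·R2: [0, 0, -60]
R5 ← R5 + (26)·R2: [0, 0, 160]
R4 ← R4 − (3/7)·R3: [0, 0, 0]
R5 ← R5 + (8/7)·R3: [0, 0, 0]
3 nonzero rows, so rank(MA) = 3.

3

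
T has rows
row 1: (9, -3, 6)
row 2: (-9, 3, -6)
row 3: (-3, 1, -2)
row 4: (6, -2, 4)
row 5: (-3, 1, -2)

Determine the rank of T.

1

Row reduce to echelon form.
R2 ← R2 + R1: [0, 0, 0]
R3 ← R3 + (1/3)·R1: [0, 0, 0]
R4 ← R4 − (2/3)·R1: [0, 0, 0]
R5 ← R5 + (1/3)·R1: [0, 0, 0]
Echelon form has 1 nonzero row, so rank(T) = 1.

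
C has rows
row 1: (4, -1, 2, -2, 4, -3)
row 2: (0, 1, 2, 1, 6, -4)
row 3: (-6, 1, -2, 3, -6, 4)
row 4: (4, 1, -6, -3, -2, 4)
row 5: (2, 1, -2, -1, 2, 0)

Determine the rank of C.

3

Row reduce to echelon form.
R3 ← R3 + (3/2)·R1: [0, -1/2, 1, 0, 0, -1/2]
R4 ← R4 − R1: [0, 2, -8, -1, -6, 7]
R5 ← R5 − (1/2)·R1: [0, 3/2, -3, 0, 0, 3/2]
R3 ← R3 + (1/2)·R2: [0, 0, 2, 1/2, 3, -5/2]
R4 ← R4 − (2)·R2: [0, 0, -12, -3, -18, 15]
R5 ← R5 − (3/2)·R2: [0, 0, -6, -3/2, -9, 15/2]
R4 ← R4 + (6)·R3: [0, 0, 0, 0, 0, 0]
R5 ← R5 + (3)·R3: [0, 0, 0, 0, 0, 0]
Echelon form has 3 nonzero rows, so rank(C) = 3.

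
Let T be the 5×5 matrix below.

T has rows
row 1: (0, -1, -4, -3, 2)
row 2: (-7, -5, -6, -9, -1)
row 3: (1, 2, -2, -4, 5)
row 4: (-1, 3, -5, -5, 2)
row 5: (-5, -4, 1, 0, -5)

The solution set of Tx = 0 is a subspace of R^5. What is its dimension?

Row reduce to echelon form.
Swap R1 ↔ R2
R3 ← R3 + (1/7)·R1: [0, 9/7, -20/7, -37/7, 34/7]
R4 ← R4 − (1/7)·R1: [0, 26/7, -29/7, -26/7, 15/7]
R5 ← R5 − (5/7)·R1: [0, -3/7, 37/7, 45/7, -30/7]
R3 ← R3 + (9/7)·R2: [0, 0, -8, -64/7, 52/7]
R4 ← R4 + (26/7)·R2: [0, 0, -19, -104/7, 67/7]
R5 ← R5 − (3/7)·R2: [0, 0, 7, 54/7, -36/7]
R4 ← R4 − (19/8)·R3: [0, 0, 0, 48/7, -113/14]
R5 ← R5 + (7/8)·R3: [0, 0, 0, -2/7, 19/14]
R5 ← R5 + (1/24)·R4: [0, 0, 0, 0, 49/48]
5 nonzero rows, so rank(T) = 5.
T has 5 columns; by rank–nullity, nullity = 5 − 5 = 0.

0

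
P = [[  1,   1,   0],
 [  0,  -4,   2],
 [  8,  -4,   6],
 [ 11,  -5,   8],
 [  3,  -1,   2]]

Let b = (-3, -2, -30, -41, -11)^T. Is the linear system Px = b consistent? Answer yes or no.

yes

Row reduce the augmented matrix [P | b].
R3 ← R3 − (8)·R1: [0, -12, 6, -6]
R4 ← R4 − (11)·R1: [0, -16, 8, -8]
R5 ← R5 − (3)·R1: [0, -4, 2, -2]
R3 ← R3 − (3)·R2: [0, 0, 0, 0]
R4 ← R4 − (4)·R2: [0, 0, 0, 0]
R5 ← R5 − R2: [0, 0, 0, 0]
The echelon form has 2 nonzero rows, and every pivot lies in the first 3 columns, so rank(P) = rank([P|b]) = 2.
The system is consistent.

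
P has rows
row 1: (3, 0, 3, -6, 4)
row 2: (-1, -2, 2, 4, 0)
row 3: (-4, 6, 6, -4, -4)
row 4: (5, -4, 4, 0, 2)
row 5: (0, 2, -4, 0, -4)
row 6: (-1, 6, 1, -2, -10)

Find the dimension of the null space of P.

1

Row reduce to echelon form.
R2 ← R2 + (1/3)·R1: [0, -2, 3, 2, 4/3]
R3 ← R3 + (4/3)·R1: [0, 6, 10, -12, 4/3]
R4 ← R4 − (5/3)·R1: [0, -4, -1, 10, -14/3]
R6 ← R6 + (1/3)·R1: [0, 6, 2, -4, -26/3]
R3 ← R3 + (3)·R2: [0, 0, 19, -6, 16/3]
R4 ← R4 − (2)·R2: [0, 0, -7, 6, -22/3]
R5 ← R5 + R2: [0, 0, -1, 2, -8/3]
R6 ← R6 + (3)·R2: [0, 0, 11, 2, -14/3]
R4 ← R4 + (7/19)·R3: [0, 0, 0, 72/19, -102/19]
R5 ← R5 + (1/19)·R3: [0, 0, 0, 32/19, -136/57]
R6 ← R6 − (11/19)·R3: [0, 0, 0, 104/19, -442/57]
R5 ← R5 − (4/9)·R4: [0, 0, 0, 0, 0]
R6 ← R6 − (13/9)·R4: [0, 0, 0, 0, 0]
4 nonzero rows, so rank(P) = 4.
P has 5 columns; by rank–nullity, nullity = 5 − 4 = 1.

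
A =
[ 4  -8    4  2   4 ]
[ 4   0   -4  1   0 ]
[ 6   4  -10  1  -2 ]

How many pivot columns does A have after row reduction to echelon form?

2

Row reduce to echelon form.
R2 ← R2 − R1: [0, 8, -8, -1, -4]
R3 ← R3 − (3/2)·R1: [0, 16, -16, -2, -8]
R3 ← R3 − (2)·R2: [0, 0, 0, 0, 0]
Echelon form has 2 nonzero rows, so rank(A) = 2.
Each nonzero row contributes one pivot column: 2 pivot columns.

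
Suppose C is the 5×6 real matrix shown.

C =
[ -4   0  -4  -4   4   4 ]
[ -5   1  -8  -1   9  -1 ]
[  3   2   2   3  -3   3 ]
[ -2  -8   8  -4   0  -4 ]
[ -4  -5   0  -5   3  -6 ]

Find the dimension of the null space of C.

Row reduce to echelon form.
R2 ← R2 − (5/4)·R1: [0, 1, -3, 4, 4, -6]
R3 ← R3 + (3/4)·R1: [0, 2, -1, 0, 0, 6]
R4 ← R4 − (1/2)·R1: [0, -8, 10, -2, -2, -6]
R5 ← R5 − R1: [0, -5, 4, -1, -1, -10]
R3 ← R3 − (2)·R2: [0, 0, 5, -8, -8, 18]
R4 ← R4 + (8)·R2: [0, 0, -14, 30, 30, -54]
R5 ← R5 + (5)·R2: [0, 0, -11, 19, 19, -40]
R4 ← R4 + (14/5)·R3: [0, 0, 0, 38/5, 38/5, -18/5]
R5 ← R5 + (11/5)·R3: [0, 0, 0, 7/5, 7/5, -2/5]
R5 ← R5 − (7/38)·R4: [0, 0, 0, 0, 0, 5/19]
5 nonzero rows, so rank(C) = 5.
C has 6 columns; by rank–nullity, nullity = 6 − 5 = 1.

1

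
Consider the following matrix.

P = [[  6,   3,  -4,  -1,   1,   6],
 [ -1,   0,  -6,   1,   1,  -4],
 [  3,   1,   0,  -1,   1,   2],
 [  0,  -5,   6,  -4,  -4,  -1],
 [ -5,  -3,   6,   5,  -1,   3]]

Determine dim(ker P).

1

Row reduce to echelon form.
R2 ← R2 + (1/6)·R1: [0, 1/2, -20/3, 5/6, 7/6, -3]
R3 ← R3 − (1/2)·R1: [0, -1/2, 2, -1/2, 1/2, -1]
R5 ← R5 + (5/6)·R1: [0, -1/2, 8/3, 25/6, -1/6, 8]
R3 ← R3 + R2: [0, 0, -14/3, 1/3, 5/3, -4]
R4 ← R4 + (10)·R2: [0, 0, -182/3, 13/3, 23/3, -31]
R5 ← R5 + R2: [0, 0, -4, 5, 1, 5]
R4 ← R4 − (13)·R3: [0, 0, 0, 0, -14, 21]
R5 ← R5 − (6/7)·R3: [0, 0, 0, 33/7, -3/7, 59/7]
Swap R4 ↔ R5
5 nonzero rows, so rank(P) = 5.
P has 6 columns; by rank–nullity, nullity = 6 − 5 = 1.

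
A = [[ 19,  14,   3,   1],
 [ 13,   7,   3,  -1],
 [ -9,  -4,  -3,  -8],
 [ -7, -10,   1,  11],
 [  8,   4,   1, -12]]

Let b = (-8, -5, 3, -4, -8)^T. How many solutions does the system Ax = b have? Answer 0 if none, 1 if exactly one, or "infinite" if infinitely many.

0

Row reduce the augmented matrix [A | b].
R2 ← R2 − (13/19)·R1: [0, -49/19, 18/19, -32/19, 9/19]
R3 ← R3 + (9/19)·R1: [0, 50/19, -30/19, -143/19, -15/19]
R4 ← R4 + (7/19)·R1: [0, -92/19, 40/19, 216/19, -132/19]
R5 ← R5 − (8/19)·R1: [0, -36/19, -5/19, -236/19, -88/19]
R3 ← R3 + (50/49)·R2: [0, 0, -30/49, -453/49, -15/49]
R4 ← R4 − (92/49)·R2: [0, 0, 16/49, 712/49, -384/49]
R5 ← R5 − (36/49)·R2: [0, 0, -47/49, -548/49, -244/49]
R4 ← R4 + (8/15)·R3: [0, 0, 0, 48/5, -8]
R5 ← R5 − (47/30)·R3: [0, 0, 0, 33/10, -9/2]
R5 ← R5 − (11/32)·R4: [0, 0, 0, 0, -7/4]
The echelon form has 5 nonzero rows; the last pivot sits in the augmented column, so rank(A) = 4 but rank([A|b]) = 5.
Since the ranks differ, the system is inconsistent.
It has no solutions.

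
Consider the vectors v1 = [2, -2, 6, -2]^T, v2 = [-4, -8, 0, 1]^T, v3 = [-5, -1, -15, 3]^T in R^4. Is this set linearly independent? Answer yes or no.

yes

Form the matrix with these vectors as rows and row reduce.
R2 ← R2 + (2)·R1: [0, -12, 12, -3]
R3 ← R3 + (5/2)·R1: [0, -6, 0, -2]
R3 ← R3 − (1/2)·R2: [0, 0, -6, -1/2]
3 nonzero rows, so the 3 vectors span a space of dimension 3.
Since 3 = 3, the vectors are linearly independent.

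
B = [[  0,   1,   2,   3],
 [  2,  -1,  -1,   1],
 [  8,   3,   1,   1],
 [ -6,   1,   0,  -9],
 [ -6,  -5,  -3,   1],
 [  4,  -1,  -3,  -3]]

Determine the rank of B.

4

Row reduce to echelon form.
Swap R1 ↔ R2
R3 ← R3 − (4)·R1: [0, 7, 5, -3]
R4 ← R4 + (3)·R1: [0, -2, -3, -6]
R5 ← R5 + (3)·R1: [0, -8, -6, 4]
R6 ← R6 − (2)·R1: [0, 1, -1, -5]
R3 ← R3 − (7)·R2: [0, 0, -9, -24]
R4 ← R4 + (2)·R2: [0, 0, 1, 0]
R5 ← R5 + (8)·R2: [0, 0, 10, 28]
R6 ← R6 − R2: [0, 0, -3, -8]
R4 ← R4 + (1/9)·R3: [0, 0, 0, -8/3]
R5 ← R5 + (10/9)·R3: [0, 0, 0, 4/3]
R6 ← R6 − (1/3)·R3: [0, 0, 0, 0]
R5 ← R5 + (1/2)·R4: [0, 0, 0, 0]
Echelon form has 4 nonzero rows, so rank(B) = 4.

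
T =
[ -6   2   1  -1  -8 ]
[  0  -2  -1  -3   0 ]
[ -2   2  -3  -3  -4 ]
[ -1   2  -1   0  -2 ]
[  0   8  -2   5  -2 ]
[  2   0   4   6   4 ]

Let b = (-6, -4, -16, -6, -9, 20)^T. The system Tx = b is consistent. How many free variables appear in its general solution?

Row reduce the augmented matrix [T | b].
R3 ← R3 − (1/3)·R1: [0, 4/3, -10/3, -8/3, -4/3, -14]
R4 ← R4 − (1/6)·R1: [0, 5/3, -7/6, 1/6, -2/3, -5]
R6 ← R6 + (1/3)·R1: [0, 2/3, 13/3, 17/3, 4/3, 18]
R3 ← R3 + (2/3)·R2: [0, 0, -4, -14/3, -4/3, -50/3]
R4 ← R4 + (5/6)·R2: [0, 0, -2, -7/3, -2/3, -25/3]
R5 ← R5 + (4)·R2: [0, 0, -6, -7, -2, -25]
R6 ← R6 + (1/3)·R2: [0, 0, 4, 14/3, 4/3, 50/3]
R4 ← R4 − (1/2)·R3: [0, 0, 0, 0, 0, 0]
R5 ← R5 − (3/2)·R3: [0, 0, 0, 0, 0, 0]
R6 ← R6 + R3: [0, 0, 0, 0, 0, 0]
The echelon form has 3 nonzero rows, and every pivot lies in the first 5 columns, so rank(T) = rank([T|b]) = 3.
The system is consistent.
Free variables = (unknowns) − (rank) = 5 − 3 = 2.

2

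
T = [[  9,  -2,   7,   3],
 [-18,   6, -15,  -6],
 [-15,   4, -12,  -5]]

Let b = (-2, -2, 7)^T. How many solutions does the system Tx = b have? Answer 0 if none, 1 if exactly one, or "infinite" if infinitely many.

0

Row reduce the augmented matrix [T | b].
R2 ← R2 + (2)·R1: [0, 2, -1, 0, -6]
R3 ← R3 + (5/3)·R1: [0, 2/3, -1/3, 0, 11/3]
R3 ← R3 − (1/3)·R2: [0, 0, 0, 0, 17/3]
The echelon form has 3 nonzero rows; the last pivot sits in the augmented column, so rank(T) = 2 but rank([T|b]) = 3.
Since the ranks differ, the system is inconsistent.
It has no solutions.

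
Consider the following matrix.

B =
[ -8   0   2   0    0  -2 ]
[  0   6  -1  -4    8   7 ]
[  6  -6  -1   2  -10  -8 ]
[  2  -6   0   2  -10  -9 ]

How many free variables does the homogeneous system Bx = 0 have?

3

Row reduce to echelon form.
R3 ← R3 + (3/4)·R1: [0, -6, 1/2, 2, -10, -19/2]
R4 ← R4 + (1/4)·R1: [0, -6, 1/2, 2, -10, -19/2]
R3 ← R3 + R2: [0, 0, -1/2, -2, -2, -5/2]
R4 ← R4 + R2: [0, 0, -1/2, -2, -2, -5/2]
R4 ← R4 − R3: [0, 0, 0, 0, 0, 0]
3 nonzero rows, so rank(B) = 3.
B has 6 columns; by rank–nullity, nullity = 6 − 3 = 3.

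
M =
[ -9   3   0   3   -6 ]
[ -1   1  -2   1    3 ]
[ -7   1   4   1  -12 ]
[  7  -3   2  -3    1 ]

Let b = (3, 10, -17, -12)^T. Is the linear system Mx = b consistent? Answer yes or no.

yes

Row reduce the augmented matrix [M | b].
R2 ← R2 − (1/9)·R1: [0, 2/3, -2, 2/3, 11/3, 29/3]
R3 ← R3 − (7/9)·R1: [0, -4/3, 4, -4/3, -22/3, -58/3]
R4 ← R4 + (7/9)·R1: [0, -2/3, 2, -2/3, -11/3, -29/3]
R3 ← R3 + (2)·R2: [0, 0, 0, 0, 0, 0]
R4 ← R4 + R2: [0, 0, 0, 0, 0, 0]
The echelon form has 2 nonzero rows, and every pivot lies in the first 5 columns, so rank(M) = rank([M|b]) = 2.
The system is consistent.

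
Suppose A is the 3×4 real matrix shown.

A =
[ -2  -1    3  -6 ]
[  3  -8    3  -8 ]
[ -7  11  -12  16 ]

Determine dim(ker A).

Row reduce to echelon form.
R2 ← R2 + (3/2)·R1: [0, -19/2, 15/2, -17]
R3 ← R3 − (7/2)·R1: [0, 29/2, -45/2, 37]
R3 ← R3 + (29/19)·R2: [0, 0, -210/19, 210/19]
3 nonzero rows, so rank(A) = 3.
A has 4 columns; by rank–nullity, nullity = 4 − 3 = 1.

1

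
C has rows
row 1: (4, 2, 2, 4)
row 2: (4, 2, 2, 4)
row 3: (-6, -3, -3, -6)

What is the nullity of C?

Row reduce to echelon form.
R2 ← R2 − R1: [0, 0, 0, 0]
R3 ← R3 + (3/2)·R1: [0, 0, 0, 0]
1 nonzero row, so rank(C) = 1.
C has 4 columns; by rank–nullity, nullity = 4 − 1 = 3.

3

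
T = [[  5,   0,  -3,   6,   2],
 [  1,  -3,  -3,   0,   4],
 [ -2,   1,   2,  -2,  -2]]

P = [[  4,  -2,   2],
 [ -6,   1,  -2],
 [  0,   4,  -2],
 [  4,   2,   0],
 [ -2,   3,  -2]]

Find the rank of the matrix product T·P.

First compute TP:
[[ 40,  -4,  12],
 [ 14,  -5,   6],
 [-18,   3,  -6]]
Now row reduce the product.
R2 ← R2 − (7/20)·R1: [0, -18/5, 9/5]
R3 ← R3 + (9/20)·R1: [0, 6/5, -3/5]
R3 ← R3 + (1/3)·R2: [0, 0, 0]
2 nonzero rows, so rank(TP) = 2.

2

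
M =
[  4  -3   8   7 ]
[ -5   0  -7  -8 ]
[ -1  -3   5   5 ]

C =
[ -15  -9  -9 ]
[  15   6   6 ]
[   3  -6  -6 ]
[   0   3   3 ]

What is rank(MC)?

2

First compute MC:
[[-81, -81, -81],
 [ 54,  63,  63],
 [-15, -24, -24]]
Now row reduce the product.
R2 ← R2 + (2/3)·R1: [0, 9, 9]
R3 ← R3 − (5/27)·R1: [0, -9, -9]
R3 ← R3 + R2: [0, 0, 0]
2 nonzero rows, so rank(MC) = 2.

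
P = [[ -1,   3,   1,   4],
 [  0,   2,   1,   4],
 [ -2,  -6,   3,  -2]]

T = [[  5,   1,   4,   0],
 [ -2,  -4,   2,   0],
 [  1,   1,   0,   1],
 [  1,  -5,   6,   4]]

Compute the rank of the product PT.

3

First compute PT:
[[ -6, -32,  26,  17],
 [  1, -27,  28,  17],
 [  3,  35, -32,  -5]]
Now row reduce the product.
R2 ← R2 + (1/6)·R1: [0, -97/3, 97/3, 119/6]
R3 ← R3 + (1/2)·R1: [0, 19, -19, 7/2]
R3 ← R3 + (57/97)·R2: [0, 0, 0, 1470/97]
3 nonzero rows, so rank(PT) = 3.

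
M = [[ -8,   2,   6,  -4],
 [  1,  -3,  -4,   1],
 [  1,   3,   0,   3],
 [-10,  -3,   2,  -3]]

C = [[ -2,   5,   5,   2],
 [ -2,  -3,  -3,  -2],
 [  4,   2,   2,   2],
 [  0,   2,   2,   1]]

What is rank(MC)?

First compute MC:
[[ 36, -42, -42, -12],
 [-12,   8,   8,   1],
 [ -8,   2,   2,  -1],
 [ 34, -43, -43, -13]]
Now row reduce the product.
R2 ← R2 + (1/3)·R1: [0, -6, -6, -3]
R3 ← R3 + (2/9)·R1: [0, -22/3, -22/3, -11/3]
R4 ← R4 − (17/18)·R1: [0, -10/3, -10/3, -5/3]
R3 ← R3 − (11/9)·R2: [0, 0, 0, 0]
R4 ← R4 − (5/9)·R2: [0, 0, 0, 0]
2 nonzero rows, so rank(MC) = 2.

2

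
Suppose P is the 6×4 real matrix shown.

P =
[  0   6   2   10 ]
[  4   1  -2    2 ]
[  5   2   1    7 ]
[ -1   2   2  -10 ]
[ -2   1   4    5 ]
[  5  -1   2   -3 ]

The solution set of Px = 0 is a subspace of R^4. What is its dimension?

Row reduce to echelon form.
Swap R1 ↔ R2
R3 ← R3 − (5/4)·R1: [0, 3/4, 7/2, 9/2]
R4 ← R4 + (1/4)·R1: [0, 9/4, 3/2, -19/2]
R5 ← R5 + (1/2)·R1: [0, 3/2, 3, 6]
R6 ← R6 − (5/4)·R1: [0, -9/4, 9/2, -11/2]
R3 ← R3 − (1/8)·R2: [0, 0, 13/4, 13/4]
R4 ← R4 − (3/8)·R2: [0, 0, 3/4, -53/4]
R5 ← R5 − (1/4)·R2: [0, 0, 5/2, 7/2]
R6 ← R6 + (3/8)·R2: [0, 0, 21/4, -7/4]
R4 ← R4 − (3/13)·R3: [0, 0, 0, -14]
R5 ← R5 − (10/13)·R3: [0, 0, 0, 1]
R6 ← R6 − (21/13)·R3: [0, 0, 0, -7]
R5 ← R5 + (1/14)·R4: [0, 0, 0, 0]
R6 ← R6 − (1/2)·R4: [0, 0, 0, 0]
4 nonzero rows, so rank(P) = 4.
P has 4 columns; by rank–nullity, nullity = 4 − 4 = 0.

0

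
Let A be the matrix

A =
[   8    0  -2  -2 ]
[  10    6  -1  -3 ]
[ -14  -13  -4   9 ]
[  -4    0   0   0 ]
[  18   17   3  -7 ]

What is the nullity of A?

Row reduce to echelon form.
R2 ← R2 − (5/4)·R1: [0, 6, 3/2, -1/2]
R3 ← R3 + (7/4)·R1: [0, -13, -15/2, 11/2]
R4 ← R4 + (1/2)·R1: [0, 0, -1, -1]
R5 ← R5 − (9/4)·R1: [0, 17, 15/2, -5/2]
R3 ← R3 + (13/6)·R2: [0, 0, -17/4, 53/12]
R5 ← R5 − (17/6)·R2: [0, 0, 13/4, -13/12]
R4 ← R4 − (4/17)·R3: [0, 0, 0, -104/51]
R5 ← R5 + (13/17)·R3: [0, 0, 0, 39/17]
R5 ← R5 + (9/8)·R4: [0, 0, 0, 0]
4 nonzero rows, so rank(A) = 4.
A has 4 columns; by rank–nullity, nullity = 4 − 4 = 0.

0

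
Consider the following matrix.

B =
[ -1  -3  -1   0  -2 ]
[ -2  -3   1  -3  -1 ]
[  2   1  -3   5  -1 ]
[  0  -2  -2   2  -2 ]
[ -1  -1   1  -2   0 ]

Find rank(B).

Row reduce to echelon form.
R2 ← R2 − (2)·R1: [0, 3, 3, -3, 3]
R3 ← R3 + (2)·R1: [0, -5, -5, 5, -5]
R5 ← R5 − R1: [0, 2, 2, -2, 2]
R3 ← R3 + (5/3)·R2: [0, 0, 0, 0, 0]
R4 ← R4 + (2/3)·R2: [0, 0, 0, 0, 0]
R5 ← R5 − (2/3)·R2: [0, 0, 0, 0, 0]
Echelon form has 2 nonzero rows, so rank(B) = 2.

2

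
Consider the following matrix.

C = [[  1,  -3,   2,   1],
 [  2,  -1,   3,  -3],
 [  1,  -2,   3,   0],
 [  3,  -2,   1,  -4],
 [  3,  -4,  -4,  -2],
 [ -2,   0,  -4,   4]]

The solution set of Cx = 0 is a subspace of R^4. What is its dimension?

1

Row reduce to echelon form.
R2 ← R2 − (2)·R1: [0, 5, -1, -5]
R3 ← R3 − R1: [0, 1, 1, -1]
R4 ← R4 − (3)·R1: [0, 7, -5, -7]
R5 ← R5 − (3)·R1: [0, 5, -10, -5]
R6 ← R6 + (2)·R1: [0, -6, 0, 6]
R3 ← R3 − (1/5)·R2: [0, 0, 6/5, 0]
R4 ← R4 − (7/5)·R2: [0, 0, -18/5, 0]
R5 ← R5 − R2: [0, 0, -9, 0]
R6 ← R6 + (6/5)·R2: [0, 0, -6/5, 0]
R4 ← R4 + (3)·R3: [0, 0, 0, 0]
R5 ← R5 + (15/2)·R3: [0, 0, 0, 0]
R6 ← R6 + R3: [0, 0, 0, 0]
3 nonzero rows, so rank(C) = 3.
C has 4 columns; by rank–nullity, nullity = 4 − 3 = 1.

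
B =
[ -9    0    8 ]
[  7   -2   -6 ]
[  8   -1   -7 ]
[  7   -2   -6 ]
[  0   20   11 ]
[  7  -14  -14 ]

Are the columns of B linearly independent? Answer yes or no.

yes

Row reduce B to echelon form.
R2 ← R2 + (7/9)·R1: [0, -2, 2/9]
R3 ← R3 + (8/9)·R1: [0, -1, 1/9]
R4 ← R4 + (7/9)·R1: [0, -2, 2/9]
R6 ← R6 + (7/9)·R1: [0, -14, -70/9]
R3 ← R3 − (1/2)·R2: [0, 0, 0]
R4 ← R4 − R2: [0, 0, 0]
R5 ← R5 + (10)·R2: [0, 0, 119/9]
R6 ← R6 − (7)·R2: [0, 0, -28/3]
Swap R3 ↔ R5
R6 ← R6 + (12/17)·R3: [0, 0, 0]
3 pivots among 3 columns.
Every column is a pivot column, so the columns are linearly independent.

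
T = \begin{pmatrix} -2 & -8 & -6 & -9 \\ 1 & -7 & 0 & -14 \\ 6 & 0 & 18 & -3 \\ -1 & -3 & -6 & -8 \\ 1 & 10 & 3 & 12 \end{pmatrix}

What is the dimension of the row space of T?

Row reduce to echelon form.
R2 ← R2 + (1/2)·R1: [0, -11, -3, -37/2]
R3 ← R3 + (3)·R1: [0, -24, 0, -30]
R4 ← R4 − (1/2)·R1: [0, 1, -3, -7/2]
R5 ← R5 + (1/2)·R1: [0, 6, 0, 15/2]
R3 ← R3 − (24/11)·R2: [0, 0, 72/11, 114/11]
R4 ← R4 + (1/11)·R2: [0, 0, -36/11, -57/11]
R5 ← R5 + (6/11)·R2: [0, 0, -18/11, -57/22]
R4 ← R4 + (1/2)·R3: [0, 0, 0, 0]
R5 ← R5 + (1/4)·R3: [0, 0, 0, 0]
Echelon form has 3 nonzero rows, so rank(T) = 3.
The row space has dimension equal to the rank: 3.

3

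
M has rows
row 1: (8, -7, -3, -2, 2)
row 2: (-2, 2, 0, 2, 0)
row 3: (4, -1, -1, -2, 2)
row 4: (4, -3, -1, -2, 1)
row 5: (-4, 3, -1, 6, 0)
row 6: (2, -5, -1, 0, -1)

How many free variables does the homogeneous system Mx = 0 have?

2

Row reduce to echelon form.
R2 ← R2 + (1/4)·R1: [0, 1/4, -3/4, 3/2, 1/2]
R3 ← R3 − (1/2)·R1: [0, 5/2, 1/2, -1, 1]
R4 ← R4 − (1/2)·R1: [0, 1/2, 1/2, -1, 0]
R5 ← R5 + (1/2)·R1: [0, -1/2, -5/2, 5, 1]
R6 ← R6 − (1/4)·R1: [0, -13/4, -1/4, 1/2, -3/2]
R3 ← R3 − (10)·R2: [0, 0, 8, -16, -4]
R4 ← R4 − (2)·R2: [0, 0, 2, -4, -1]
R5 ← R5 + (2)·R2: [0, 0, -4, 8, 2]
R6 ← R6 + (13)·R2: [0, 0, -10, 20, 5]
R4 ← R4 − (1/4)·R3: [0, 0, 0, 0, 0]
R5 ← R5 + (1/2)·R3: [0, 0, 0, 0, 0]
R6 ← R6 + (5/4)·R3: [0, 0, 0, 0, 0]
3 nonzero rows, so rank(M) = 3.
M has 5 columns; by rank–nullity, nullity = 5 − 3 = 2.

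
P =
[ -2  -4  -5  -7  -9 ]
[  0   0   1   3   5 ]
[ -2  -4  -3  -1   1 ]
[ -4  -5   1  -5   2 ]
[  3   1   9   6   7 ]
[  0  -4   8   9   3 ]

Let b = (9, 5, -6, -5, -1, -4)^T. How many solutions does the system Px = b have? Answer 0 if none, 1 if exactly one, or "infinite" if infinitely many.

Row reduce the augmented matrix [P | b].
R3 ← R3 − R1: [0, 0, 2, 6, 10, -15]
R4 ← R4 − (2)·R1: [0, 3, 11, 9, 20, -23]
R5 ← R5 + (3/2)·R1: [0, -5, 3/2, -9/2, -13/2, 25/2]
Swap R2 ↔ R4
R5 ← R5 + (5/3)·R2: [0, 0, 119/6, 21/2, 161/6, -155/6]
R6 ← R6 + (4/3)·R2: [0, 0, 68/3, 21, 89/3, -104/3]
R4 ← R4 − (1/2)·R3: [0, 0, 0, 0, 0, 25/2]
R5 ← R5 − (119/12)·R3: [0, 0, 0, -49, -217/3, 1475/12]
R6 ← R6 − (34/3)·R3: [0, 0, 0, -47, -251/3, 406/3]
Swap R4 ↔ R5
R6 ← R6 − (47/49)·R4: [0, 0, 0, 0, -100/7, 3417/196]
Swap R5 ↔ R6
The echelon form has 6 nonzero rows; the last pivot sits in the augmented column, so rank(P) = 5 but rank([P|b]) = 6.
Since the ranks differ, the system is inconsistent.
It has no solutions.

0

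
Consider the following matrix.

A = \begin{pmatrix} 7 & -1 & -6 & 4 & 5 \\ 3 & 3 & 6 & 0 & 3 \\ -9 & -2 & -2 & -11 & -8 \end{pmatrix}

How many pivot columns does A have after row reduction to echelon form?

3

Row reduce to echelon form.
R2 ← R2 − (3/7)·R1: [0, 24/7, 60/7, -12/7, 6/7]
R3 ← R3 + (9/7)·R1: [0, -23/7, -68/7, -41/7, -11/7]
R3 ← R3 + (23/24)·R2: [0, 0, -3/2, -15/2, -3/4]
Echelon form has 3 nonzero rows, so rank(A) = 3.
Each nonzero row contributes one pivot column: 3 pivot columns.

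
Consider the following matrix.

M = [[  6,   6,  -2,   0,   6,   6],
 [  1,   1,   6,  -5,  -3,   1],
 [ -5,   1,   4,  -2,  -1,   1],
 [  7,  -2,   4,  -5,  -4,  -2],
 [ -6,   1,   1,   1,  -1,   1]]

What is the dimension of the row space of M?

Row reduce to echelon form.
R2 ← R2 − (1/6)·R1: [0, 0, 19/3, -5, -4, 0]
R3 ← R3 + (5/6)·R1: [0, 6, 7/3, -2, 4, 6]
R4 ← R4 − (7/6)·R1: [0, -9, 19/3, -5, -11, -9]
R5 ← R5 + R1: [0, 7, -1, 1, 5, 7]
Swap R2 ↔ R3
R4 ← R4 + (3/2)·R2: [0, 0, 59/6, -8, -5, 0]
R5 ← R5 − (7/6)·R2: [0, 0, -67/18, 10/3, 1/3, 0]
R4 ← R4 − (59/38)·R3: [0, 0, 0, -9/38, 23/19, 0]
R5 ← R5 + (67/114)·R3: [0, 0, 0, 15/38, -115/57, 0]
R5 ← R5 + (5/3)·R4: [0, 0, 0, 0, 0, 0]
Echelon form has 4 nonzero rows, so rank(M) = 4.
The row space has dimension equal to the rank: 4.

4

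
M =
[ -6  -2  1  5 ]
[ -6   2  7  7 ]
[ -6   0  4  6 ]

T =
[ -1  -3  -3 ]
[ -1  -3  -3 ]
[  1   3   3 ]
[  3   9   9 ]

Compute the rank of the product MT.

First compute MT:
[[ 24,  72,  72],
 [ 32,  96,  96],
 [ 28,  84,  84]]
Now row reduce the product.
R2 ← R2 − (4/3)·R1: [0, 0, 0]
R3 ← R3 − (7/6)·R1: [0, 0, 0]
1 nonzero row, so rank(MT) = 1.

1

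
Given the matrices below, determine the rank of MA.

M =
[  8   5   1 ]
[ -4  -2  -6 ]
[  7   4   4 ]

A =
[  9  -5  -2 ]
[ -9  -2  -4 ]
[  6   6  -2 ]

First compute MA:
[[ 33, -44, -38],
 [-54, -12,  28],
 [ 51, -19, -38]]
Now row reduce the product.
R2 ← R2 + (18/11)·R1: [0, -84, -376/11]
R3 ← R3 − (17/11)·R1: [0, 49, 228/11]
R3 ← R3 + (7/12)·R2: [0, 0, 26/33]
3 nonzero rows, so rank(MA) = 3.

3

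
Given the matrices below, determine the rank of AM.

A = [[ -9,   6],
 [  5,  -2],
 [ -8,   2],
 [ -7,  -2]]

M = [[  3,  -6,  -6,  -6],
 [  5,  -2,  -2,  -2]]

2

First compute AM:
[[  3,  42,  42,  42],
 [  5, -26, -26, -26],
 [-14,  44,  44,  44],
 [-31,  46,  46,  46]]
Now row reduce the product.
R2 ← R2 − (5/3)·R1: [0, -96, -96, -96]
R3 ← R3 + (14/3)·R1: [0, 240, 240, 240]
R4 ← R4 + (31/3)·R1: [0, 480, 480, 480]
R3 ← R3 + (5/2)·R2: [0, 0, 0, 0]
R4 ← R4 + (5)·R2: [0, 0, 0, 0]
2 nonzero rows, so rank(AM) = 2.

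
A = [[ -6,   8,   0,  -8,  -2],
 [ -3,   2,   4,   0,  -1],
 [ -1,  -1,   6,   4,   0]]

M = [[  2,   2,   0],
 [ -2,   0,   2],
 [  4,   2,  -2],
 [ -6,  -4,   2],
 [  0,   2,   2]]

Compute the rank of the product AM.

First compute AM:
[[ 20,  16,  -4],
 [  6,   0,  -6],
 [  0,  -6,  -6]]
Now row reduce the product.
R2 ← R2 − (3/10)·R1: [0, -24/5, -24/5]
R3 ← R3 − (5/4)·R2: [0, 0, 0]
2 nonzero rows, so rank(AM) = 2.

2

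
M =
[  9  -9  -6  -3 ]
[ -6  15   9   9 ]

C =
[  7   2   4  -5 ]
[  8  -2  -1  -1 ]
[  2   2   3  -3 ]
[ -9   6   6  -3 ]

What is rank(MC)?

2

First compute MC:
[[  6,   6,   9,  -9],
 [ 15,  30,  42, -39]]
Now row reduce the product.
R2 ← R2 − (5/2)·R1: [0, 15, 39/2, -33/2]
2 nonzero rows, so rank(MC) = 2.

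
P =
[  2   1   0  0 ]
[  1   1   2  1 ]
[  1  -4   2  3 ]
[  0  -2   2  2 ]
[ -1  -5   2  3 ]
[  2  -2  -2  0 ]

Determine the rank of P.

Row reduce to echelon form.
R2 ← R2 − (1/2)·R1: [0, 1/2, 2, 1]
R3 ← R3 − (1/2)·R1: [0, -9/2, 2, 3]
R5 ← R5 + (1/2)·R1: [0, -9/2, 2, 3]
R6 ← R6 − R1: [0, -3, -2, 0]
R3 ← R3 + (9)·R2: [0, 0, 20, 12]
R4 ← R4 + (4)·R2: [0, 0, 10, 6]
R5 ← R5 + (9)·R2: [0, 0, 20, 12]
R6 ← R6 + (6)·R2: [0, 0, 10, 6]
R4 ← R4 − (1/2)·R3: [0, 0, 0, 0]
R5 ← R5 − R3: [0, 0, 0, 0]
R6 ← R6 − (1/2)·R3: [0, 0, 0, 0]
Echelon form has 3 nonzero rows, so rank(P) = 3.

3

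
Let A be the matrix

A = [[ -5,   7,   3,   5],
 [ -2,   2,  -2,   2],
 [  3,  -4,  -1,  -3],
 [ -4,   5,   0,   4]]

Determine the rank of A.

2

Row reduce to echelon form.
R2 ← R2 − (2/5)·R1: [0, -4/5, -16/5, 0]
R3 ← R3 + (3/5)·R1: [0, 1/5, 4/5, 0]
R4 ← R4 − (4/5)·R1: [0, -3/5, -12/5, 0]
R3 ← R3 + (1/4)·R2: [0, 0, 0, 0]
R4 ← R4 − (3/4)·R2: [0, 0, 0, 0]
Echelon form has 2 nonzero rows, so rank(A) = 2.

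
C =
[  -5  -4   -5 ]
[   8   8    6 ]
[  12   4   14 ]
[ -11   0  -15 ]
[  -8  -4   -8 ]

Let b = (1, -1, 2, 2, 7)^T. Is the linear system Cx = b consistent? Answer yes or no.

Row reduce the augmented matrix [C | b].
R2 ← R2 + (8/5)·R1: [0, 8/5, -2, 3/5]
R3 ← R3 + (12/5)·R1: [0, -28/5, 2, 22/5]
R4 ← R4 − (11/5)·R1: [0, 44/5, -4, -1/5]
R5 ← R5 − (8/5)·R1: [0, 12/5, 0, 27/5]
R3 ← R3 + (7/2)·R2: [0, 0, -5, 13/2]
R4 ← R4 − (11/2)·R2: [0, 0, 7, -7/2]
R5 ← R5 − (3/2)·R2: [0, 0, 3, 9/2]
R4 ← R4 + (7/5)·R3: [0, 0, 0, 28/5]
R5 ← R5 + (3/5)·R3: [0, 0, 0, 42/5]
R5 ← R5 − (3/2)·R4: [0, 0, 0, 0]
The echelon form has 4 nonzero rows; the last pivot sits in the augmented column, so rank(C) = 3 but rank([C|b]) = 4.
Since the ranks differ, the system is inconsistent.

no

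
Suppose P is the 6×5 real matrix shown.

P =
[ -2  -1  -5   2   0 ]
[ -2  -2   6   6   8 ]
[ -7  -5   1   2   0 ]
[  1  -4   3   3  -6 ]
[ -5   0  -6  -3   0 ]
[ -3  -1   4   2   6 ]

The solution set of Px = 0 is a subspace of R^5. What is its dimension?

1

Row reduce to echelon form.
R2 ← R2 − R1: [0, -1, 11, 4, 8]
R3 ← R3 − (7/2)·R1: [0, -3/2, 37/2, -5, 0]
R4 ← R4 + (1/2)·R1: [0, -9/2, 1/2, 4, -6]
R5 ← R5 − (5/2)·R1: [0, 5/2, 13/2, -8, 0]
R6 ← R6 − (3/2)·R1: [0, 1/2, 23/2, -1, 6]
R3 ← R3 − (3/2)·R2: [0, 0, 2, -11, -12]
R4 ← R4 − (9/2)·R2: [0, 0, -49, -14, -42]
R5 ← R5 + (5/2)·R2: [0, 0, 34, 2, 20]
R6 ← R6 + (1/2)·R2: [0, 0, 17, 1, 10]
R4 ← R4 + (49/2)·R3: [0, 0, 0, -567/2, -336]
R5 ← R5 − (17)·R3: [0, 0, 0, 189, 224]
R6 ← R6 − (17/2)·R3: [0, 0, 0, 189/2, 112]
R5 ← R5 + (2/3)·R4: [0, 0, 0, 0, 0]
R6 ← R6 + (1/3)·R4: [0, 0, 0, 0, 0]
4 nonzero rows, so rank(P) = 4.
P has 5 columns; by rank–nullity, nullity = 5 − 4 = 1.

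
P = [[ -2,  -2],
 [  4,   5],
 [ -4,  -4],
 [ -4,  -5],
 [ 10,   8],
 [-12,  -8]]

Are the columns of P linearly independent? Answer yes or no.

Row reduce P to echelon form.
R2 ← R2 + (2)·R1: [0, 1]
R3 ← R3 − (2)·R1: [0, 0]
R4 ← R4 − (2)·R1: [0, -1]
R5 ← R5 + (5)·R1: [0, -2]
R6 ← R6 − (6)·R1: [0, 4]
R4 ← R4 + R2: [0, 0]
R5 ← R5 + (2)·R2: [0, 0]
R6 ← R6 − (4)·R2: [0, 0]
2 pivots among 2 columns.
Every column is a pivot column, so the columns are linearly independent.

yes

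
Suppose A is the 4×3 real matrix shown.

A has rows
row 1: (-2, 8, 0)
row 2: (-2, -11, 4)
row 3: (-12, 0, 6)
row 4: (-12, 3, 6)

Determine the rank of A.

Row reduce to echelon form.
R2 ← R2 − R1: [0, -19, 4]
R3 ← R3 − (6)·R1: [0, -48, 6]
R4 ← R4 − (6)·R1: [0, -45, 6]
R3 ← R3 − (48/19)·R2: [0, 0, -78/19]
R4 ← R4 − (45/19)·R2: [0, 0, -66/19]
R4 ← R4 − (11/13)·R3: [0, 0, 0]
Echelon form has 3 nonzero rows, so rank(A) = 3.

3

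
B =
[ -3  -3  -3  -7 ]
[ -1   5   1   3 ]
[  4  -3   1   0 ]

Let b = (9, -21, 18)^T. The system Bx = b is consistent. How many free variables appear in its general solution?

1

Row reduce the augmented matrix [B | b].
R2 ← R2 − (1/3)·R1: [0, 6, 2, 16/3, -24]
R3 ← R3 + (4/3)·R1: [0, -7, -3, -28/3, 30]
R3 ← R3 + (7/6)·R2: [0, 0, -2/3, -28/9, 2]
The echelon form has 3 nonzero rows, and every pivot lies in the first 4 columns, so rank(B) = rank([B|b]) = 3.
The system is consistent.
Free variables = (unknowns) − (rank) = 4 − 3 = 1.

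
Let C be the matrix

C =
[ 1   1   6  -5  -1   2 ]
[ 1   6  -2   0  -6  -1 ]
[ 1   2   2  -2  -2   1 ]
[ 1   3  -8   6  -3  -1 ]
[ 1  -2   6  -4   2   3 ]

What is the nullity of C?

3

Row reduce to echelon form.
R2 ← R2 − R1: [0, 5, -8, 5, -5, -3]
R3 ← R3 − R1: [0, 1, -4, 3, -1, -1]
R4 ← R4 − R1: [0, 2, -14, 11, -2, -3]
R5 ← R5 − R1: [0, -3, 0, 1, 3, 1]
R3 ← R3 − (1/5)·R2: [0, 0, -12/5, 2, 0, -2/5]
R4 ← R4 − (2/5)·R2: [0, 0, -54/5, 9, 0, -9/5]
R5 ← R5 + (3/5)·R2: [0, 0, -24/5, 4, 0, -4/5]
R4 ← R4 − (9/2)·R3: [0, 0, 0, 0, 0, 0]
R5 ← R5 − (2)·R3: [0, 0, 0, 0, 0, 0]
3 nonzero rows, so rank(C) = 3.
C has 6 columns; by rank–nullity, nullity = 6 − 3 = 3.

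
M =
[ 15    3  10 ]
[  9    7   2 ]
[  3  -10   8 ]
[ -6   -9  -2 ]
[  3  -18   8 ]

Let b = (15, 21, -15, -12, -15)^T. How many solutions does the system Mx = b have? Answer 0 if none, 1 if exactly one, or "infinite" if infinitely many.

1

Row reduce the augmented matrix [M | b].
R2 ← R2 − (3/5)·R1: [0, 26/5, -4, 12]
R3 ← R3 − (1/5)·R1: [0, -53/5, 6, -18]
R4 ← R4 + (2/5)·R1: [0, -39/5, 2, -6]
R5 ← R5 − (1/5)·R1: [0, -93/5, 6, -18]
R3 ← R3 + (53/26)·R2: [0, 0, -28/13, 84/13]
R4 ← R4 + (3/2)·R2: [0, 0, -4, 12]
R5 ← R5 + (93/26)·R2: [0, 0, -108/13, 324/13]
R4 ← R4 − (13/7)·R3: [0, 0, 0, 0]
R5 ← R5 − (27/7)·R3: [0, 0, 0, 0]
The echelon form has 3 nonzero rows, and every pivot lies in the first 3 columns, so rank(M) = rank([M|b]) = 3.
The system is consistent.
rank = 3 = number of unknowns, so the solution is unique.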